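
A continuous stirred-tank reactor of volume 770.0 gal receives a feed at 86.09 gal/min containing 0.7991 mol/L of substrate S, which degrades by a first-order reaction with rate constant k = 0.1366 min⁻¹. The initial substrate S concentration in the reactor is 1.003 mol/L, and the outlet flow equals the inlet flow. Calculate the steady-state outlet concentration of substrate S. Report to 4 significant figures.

Species balance: V dC/dt = Q C_in − Q C − k V C.
Steady state (dC/dt = 0): C_ss = Q C_in/(Q + kV) = C_in/(1 + kV/Q).
C_ss = 86.09·0.7991/(86.09 + 0.1366·770.0) = 68.7945/191.272 = 0.359669 mol/L.

0.3597 mol/L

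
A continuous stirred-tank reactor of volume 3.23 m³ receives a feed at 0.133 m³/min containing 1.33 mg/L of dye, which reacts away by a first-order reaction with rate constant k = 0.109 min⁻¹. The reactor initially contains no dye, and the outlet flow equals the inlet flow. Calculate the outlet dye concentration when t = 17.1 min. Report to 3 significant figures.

0.337 mg/L

Species balance: V dC/dt = Q C_in − Q C − k V C.
dC/dt = (Q/V) C_in − (Q/V + k) C; effective rate a = Q/V + k = 0.041176 + 0.109 = 0.15018 min⁻¹.
C_ss = Q C_in/(Q + kV) = 0.36467 mg/L; C(t) = C_ss + (C₀ − C_ss) e^(−a t).
C(17.1) = 0.36467 + (-0.36467)·e^(−0.15018·17.1) = 0.36467 + (-0.36467)·0.076687 = 0.33670 mg/L.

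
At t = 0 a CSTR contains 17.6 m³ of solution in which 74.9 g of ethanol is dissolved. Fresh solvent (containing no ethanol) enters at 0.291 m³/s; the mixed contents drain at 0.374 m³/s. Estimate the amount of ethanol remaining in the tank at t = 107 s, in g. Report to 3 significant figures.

Total volume: dV/dt = Q_in − Q_out = -0.083000 m³/s, so V(t) = 17.6 − 0.083000 t and V(107) = 8.7190 m³.
Solute balance: dm/dt = 0 − Q_out C = −Q_out m/V(t).
dm/m = −Q_out dt/(V₀ − 0.083000 t); integrating gives ln(m/m₀) = −(Q_out/(Q_in−Q_out)) ln(V/V₀).
m = m₀ (V₀/V)^(Q_out/(Q_in−Q_out)) = 74.9 × (17.6/8.7190)^(-4.5060) = 3.1618 g.

3.16 g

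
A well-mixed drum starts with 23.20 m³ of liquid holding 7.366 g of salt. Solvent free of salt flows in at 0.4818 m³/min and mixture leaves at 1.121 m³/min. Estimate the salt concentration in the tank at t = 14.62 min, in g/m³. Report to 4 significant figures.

Let m(t) be the amount of salt. Volume: V(t) = V₀ + (Q_in − Q_out) t = 23.20 − 0.639200 t; V(14.62) = 13.8549 m³.
No salt enters, so dm/dt = −Q_out · (m/V).
Separate: dm/m = −Q_out dt/V(t) ⇒ ln(m/m₀) = −(Q_out/(Q_in−Q_out)) ln(V/V₀).
m = m₀ (V₀/V)^(Q_out/(Q_in−Q_out)) = 7.366 × (23.20/13.8549)^(-1.75375) = 2.98259 g.
C = m/V = 2.98259/13.8549 = 0.215273 g/m³.

0.2153 g/m³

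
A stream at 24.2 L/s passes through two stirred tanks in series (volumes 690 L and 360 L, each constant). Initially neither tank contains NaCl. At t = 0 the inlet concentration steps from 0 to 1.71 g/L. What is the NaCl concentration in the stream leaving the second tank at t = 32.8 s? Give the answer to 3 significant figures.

0.784 g/L

Species balance on tank i: dCᵢ/dt = (Cᵢ₋₁ − Cᵢ)/τᵢ with τᵢ = Vᵢ/Q.
τ₁ = 690/24.2 = 28.512 s; τ₂ = 360/24.2 = 14.876 s.
Solving the cascade with C₁(0)=C₂(0)=0 gives C₂(t) = C_in[1 − (τ₁ e^(−t/τ₁) − τ₂ e^(−t/τ₂))/(τ₁ − τ₂)].
At t = 32.8: e^(−t/τ₁) = 0.31652, e^(−t/τ₂) = 0.11026.
C₂ = 1.71·[1 − (28.512·0.31652 − 14.876·0.11026)/(13.636)] = 1.71·0.45848 = 0.78400 g/L.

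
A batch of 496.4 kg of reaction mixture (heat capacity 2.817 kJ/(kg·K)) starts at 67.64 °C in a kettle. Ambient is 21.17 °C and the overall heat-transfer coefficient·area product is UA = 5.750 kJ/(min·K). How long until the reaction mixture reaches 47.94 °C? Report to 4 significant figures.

Heat balance on the well-mixed liquid: M c_p dT/dt = −UA(T − T_amb).
τ = M c_p/UA = 243.193 min; T_ss = T_amb = 21.1700 °C.
T(t) = T_ss + (T₀ − T_ss)e^(−t/τ); set T = 47.94:
t = −τ ln[(T − T_ss)/(T₀ − T_ss)] = −243.193 · ln(0.576071) = 134.127 min.

134.1 min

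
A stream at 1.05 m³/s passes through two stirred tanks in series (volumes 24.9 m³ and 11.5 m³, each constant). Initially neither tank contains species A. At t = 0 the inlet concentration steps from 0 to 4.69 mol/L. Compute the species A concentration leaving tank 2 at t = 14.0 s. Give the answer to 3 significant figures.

0.982 mol/L

Time constants: τᵢ = Vᵢ/Q for each well-mixed tank.
τ₁ = 24.9/1.05 = 23.714 s; τ₂ = 11.5/1.05 = 10.952 s.
Tank 1: C₁ = C_in(1 − e^(−t/τ₁)). Tank 2 (τ₁ ≠ τ₂): C₂ = C_in[1 − (τ₁ e^(−t/τ₁) − τ₂ e^(−t/τ₂))/(τ₁ − τ₂)].
At t = 14.0: e^(−t/τ₁) = 0.55413, e^(−t/τ₂) = 0.27852.
C₂ = 4.69·[1 − (23.714·0.55413 − 10.952·0.27852)/(12.762)] = 4.69·0.20935 = 0.98183 mol/L.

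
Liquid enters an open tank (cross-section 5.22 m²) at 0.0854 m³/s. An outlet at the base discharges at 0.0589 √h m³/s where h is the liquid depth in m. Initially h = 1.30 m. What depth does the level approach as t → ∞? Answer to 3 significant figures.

2.10 m

Mass balance (ρ constant): A dh/dt = Q_in − 0.0589 √h. At steady state dh/dt = 0:
Q_in = 0.0589 √h_ss ⇒ √h_ss = 0.0854/0.0589 = 1.4499.
h_ss = 1.4499² = 2.1023 m. (Since h₀ = 1.30 m < h_ss, the level will rise toward this value.)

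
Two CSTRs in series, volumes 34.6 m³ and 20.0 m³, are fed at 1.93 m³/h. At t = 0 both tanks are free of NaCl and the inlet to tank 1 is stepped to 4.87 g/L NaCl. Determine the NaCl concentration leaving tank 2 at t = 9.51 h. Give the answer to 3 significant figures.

Each tank obeys Vᵢ dCᵢ/dt = Q(Cᵢ₋₁ − Cᵢ), so τᵢ = Vᵢ/Q.
τ₁ = 34.6/1.93 = 17.927 h; τ₂ = 20.0/1.93 = 10.363 h.
Solving the cascade with C₁(0)=C₂(0)=0 gives C₂(t) = C_in[1 − (τ₁ e^(−t/τ₁) − τ₂ e^(−t/τ₂))/(τ₁ − τ₂)].
At t = 9.51: e^(−t/τ₁) = 0.58833, e^(−t/τ₂) = 0.39943.
C₂ = 4.87·[1 − (17.927·0.58833 − 10.363·0.39943)/(7.5648)] = 4.87·0.15291 = 0.74467 g/L.

0.745 g/L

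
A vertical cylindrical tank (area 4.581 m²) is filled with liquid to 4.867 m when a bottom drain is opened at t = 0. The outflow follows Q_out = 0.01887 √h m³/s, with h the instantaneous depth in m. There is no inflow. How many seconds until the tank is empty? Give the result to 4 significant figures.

With no inflow, A dh/dt = −0.01887 √h.
This is separable: 2 d(√h)/dt = −0.01887/A, so √h = √h₀ − (0.01887/(2A)) t.
Set h = 0: 2√h₀ = (0.01887/A) t_empty ⇒ t_empty = 2A√h₀/0.01887.
t_empty = 2·4.581·√4.867/0.01887 = 9.16200·2.20613/0.01887 = 1071.15 s.

1071 s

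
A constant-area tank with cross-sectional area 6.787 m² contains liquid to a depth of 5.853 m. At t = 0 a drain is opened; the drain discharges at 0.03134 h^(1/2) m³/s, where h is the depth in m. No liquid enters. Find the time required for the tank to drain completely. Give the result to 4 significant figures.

1048 s

A dh/dt = −Q_out = −0.03134 √h.
This is separable: 2 d(√h)/dt = −0.03134/A, so √h = √h₀ − (0.03134/(2A)) t.
Set h = 0: 2√h₀ = (0.03134/A) t_empty ⇒ t_empty = 2A√h₀/0.03134.
t_empty = 2·6.787·√5.853/0.03134 = 13.5740·2.41930/0.03134 = 1047.85 s.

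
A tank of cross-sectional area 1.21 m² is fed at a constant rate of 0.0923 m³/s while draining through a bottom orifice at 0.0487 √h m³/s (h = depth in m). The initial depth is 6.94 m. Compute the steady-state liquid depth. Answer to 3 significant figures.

A dh/dt = Q_in − 0.0487 √h. Steady state requires inflow = outflow:
Q_in = 0.0487 √h_ss ⇒ √h_ss = 0.0923/0.0487 = 1.8953.
h_ss = 1.8953² = 3.5921 m. (Since h₀ = 6.94 m > h_ss, the level will fall toward this value.)

3.59 m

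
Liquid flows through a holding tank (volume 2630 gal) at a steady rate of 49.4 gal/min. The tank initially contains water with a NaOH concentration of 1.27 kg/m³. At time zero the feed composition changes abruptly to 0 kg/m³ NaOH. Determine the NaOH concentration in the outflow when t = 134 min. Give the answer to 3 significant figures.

0.102 kg/m³

Species balance on the tank: V dC/dt = Q(C_in − C).
Rewrite as dC/dt + C/τ = C_in/τ, τ = V/Q = 53.239 min.
Solution: C(t) = C_in + (C₀ − C_in) e^(−t/τ).
C(134) = 0 + (1.27 − 0)·e^(−134/53.239) = 0 + (1.2700)·0.080705 = 0.10249 kg/m³.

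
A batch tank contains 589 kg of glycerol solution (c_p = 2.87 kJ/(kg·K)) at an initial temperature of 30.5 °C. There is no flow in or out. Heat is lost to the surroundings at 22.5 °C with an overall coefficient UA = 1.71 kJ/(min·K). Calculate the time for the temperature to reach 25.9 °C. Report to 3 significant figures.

M c_p dT/dt = −UA(T − T_amb).
τ = M c_p/UA = 988.56 min; T_ss = T_amb = 22.500 °C.
T(t) = T_ss + (T₀ − T_ss)e^(−t/τ); set T = 25.9:
t = −τ ln[(T − T_ss)/(T₀ − T_ss)] = −988.56 · ln(0.42500) = 845.87 min.

846 min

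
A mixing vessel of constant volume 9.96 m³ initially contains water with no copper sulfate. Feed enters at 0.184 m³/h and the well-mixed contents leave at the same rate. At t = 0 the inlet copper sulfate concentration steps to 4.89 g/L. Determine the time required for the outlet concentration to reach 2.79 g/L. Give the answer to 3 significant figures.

Accumulation = in − out for the solute gives V dC/dt = Q(C_in − C), so τ = V/Q = 54.130 h.
C(t) = C_in + (C₀ − C_in) e^(−t/τ). Set C = 2.79 and solve for t:
e^(−t/τ) = (C − C_in)/(C₀ − C_in) = (2.79 − 4.89)/(0 − 4.89) = 0.42945
t = −τ ln(…) = 54.130 × 0.84525 = 45.754 h.

45.8 h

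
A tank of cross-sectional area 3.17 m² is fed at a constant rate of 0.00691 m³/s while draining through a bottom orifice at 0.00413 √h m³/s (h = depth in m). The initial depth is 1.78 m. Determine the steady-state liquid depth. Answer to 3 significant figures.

A dh/dt = Q_in − 0.00413 √h. Steady state requires inflow = outflow:
Q_in = 0.00413 √h_ss ⇒ √h_ss = 0.00691/0.00413 = 1.6731.
h_ss = 1.6731² = 2.7993 m. (Since h₀ = 1.78 m < h_ss, the level will rise toward this value.)

2.80 m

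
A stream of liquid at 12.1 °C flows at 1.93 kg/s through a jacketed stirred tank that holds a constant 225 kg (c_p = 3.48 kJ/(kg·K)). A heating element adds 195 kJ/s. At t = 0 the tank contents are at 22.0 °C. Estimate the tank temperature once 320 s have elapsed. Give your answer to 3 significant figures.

M c_p dT/dt = ṁ c_p (T_in − T) + Q̇.
τ = M/ṁ = 116.58 s; T_ss = T_in + Q̇/(ṁ c_p) = 12.1 + 195/(1.93·3.48) = 41.133 °C.
Integrating: T(t) = T_ss + (T₀ − T_ss) e^(−t/τ).
T(320) = 41.133 + (-19.133)·e^(−320/116.58) = 41.133 + (-19.133)·0.064255 = 39.904 °C.

39.9 °C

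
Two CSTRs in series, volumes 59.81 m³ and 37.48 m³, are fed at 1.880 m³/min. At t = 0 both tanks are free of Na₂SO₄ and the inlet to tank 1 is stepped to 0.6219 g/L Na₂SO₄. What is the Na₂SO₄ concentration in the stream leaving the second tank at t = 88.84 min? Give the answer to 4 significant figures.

0.5320 g/L

Species balance on tank i: dCᵢ/dt = (Cᵢ₋₁ − Cᵢ)/τᵢ with τᵢ = Vᵢ/Q.
τ₁ = 59.81/1.880 = 31.8138 min; τ₂ = 37.48/1.880 = 19.9362 min.
Tank 1: C₁ = C_in(1 − e^(−t/τ₁)). Tank 2 (τ₁ ≠ τ₂): C₂ = C_in[1 − (τ₁ e^(−t/τ₁) − τ₂ e^(−t/τ₂))/(τ₁ − τ₂)].
At t = 88.84: e^(−t/τ₁) = 0.0612681, e^(−t/τ₂) = 0.0116061.
C₂ = 0.6219·[1 − (31.8138·0.0612681 − 19.9362·0.0116061)/(11.8777)] = 0.6219·0.855376 = 0.531959 g/L.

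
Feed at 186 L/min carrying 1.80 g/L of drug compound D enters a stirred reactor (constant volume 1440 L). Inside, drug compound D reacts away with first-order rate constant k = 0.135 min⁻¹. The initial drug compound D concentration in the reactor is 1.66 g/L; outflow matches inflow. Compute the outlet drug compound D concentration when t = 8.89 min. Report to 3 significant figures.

0.955 g/L

Species balance: V dC/dt = Q C_in − Q C − k V C.
dC/dt = (Q/V) C_in − (Q/V + k) C; effective rate a = Q/V + k = 0.12917 + 0.135 = 0.26417 min⁻¹.
C_ss = Q C_in/(Q + kV) = 0.88013 g/L; C(t) = C_ss + (C₀ − C_ss) e^(−a t).
C(8.89) = 0.88013 + (0.77987)·e^(−0.26417·8.89) = 0.88013 + (0.77987)·0.095518 = 0.95462 g/L.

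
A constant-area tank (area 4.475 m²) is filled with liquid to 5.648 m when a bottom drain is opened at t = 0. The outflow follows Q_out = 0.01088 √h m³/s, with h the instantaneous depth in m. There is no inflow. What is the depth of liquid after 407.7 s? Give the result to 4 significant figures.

A dh/dt = −Q_out = −0.01088 √h.
∫ h^(−1/2) dh = −(0.01088/A) ∫ dt, giving 2√h = 2√h₀ − (0.01088/A) t.
√h = √5.648 − 0.01088·407.7/(2·4.475) = 2.37655 − 0.495617 = 1.88093.
h = 1.88093² = 3.53792 m.

3.538 m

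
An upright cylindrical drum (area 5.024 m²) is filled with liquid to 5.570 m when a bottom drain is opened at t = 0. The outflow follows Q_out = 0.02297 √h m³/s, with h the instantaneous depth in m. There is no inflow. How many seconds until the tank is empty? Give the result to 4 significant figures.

1032 s

Volume balance on the tank: A dh/dt = −0.02297 √h.
Separate and integrate: 2(√h − √h₀) = −(0.02297/A) t.
Tank is empty when √h = 0: t_empty = 2A√h₀/0.02297.
t_empty = 2·5.024·√5.570/0.02297 = 10.0480·2.36008/0.02297 = 1032.40 s.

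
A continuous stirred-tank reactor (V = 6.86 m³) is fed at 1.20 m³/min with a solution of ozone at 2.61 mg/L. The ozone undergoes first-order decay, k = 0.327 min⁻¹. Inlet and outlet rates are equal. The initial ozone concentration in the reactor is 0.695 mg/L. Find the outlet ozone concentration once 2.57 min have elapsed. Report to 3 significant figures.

Species balance: V dC/dt = Q C_in − Q C − k V C.
This is linear with rate a = Q/V + k = 0.50193 min⁻¹.
C_ss = Q C_in/(Q + kV) = 0.90961 mg/L; C(t) = C_ss + (C₀ − C_ss) e^(−a t).
C(2.57) = 0.90961 + (-0.21461)·e^(−0.50193·2.57) = 0.90961 + (-0.21461)·0.27528 = 0.85053 mg/L.

0.851 mg/L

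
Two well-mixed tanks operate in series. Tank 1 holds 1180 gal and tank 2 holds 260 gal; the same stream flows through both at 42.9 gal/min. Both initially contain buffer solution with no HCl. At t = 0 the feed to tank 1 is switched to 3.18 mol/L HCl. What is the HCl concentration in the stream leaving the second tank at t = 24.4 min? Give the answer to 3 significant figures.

Each tank obeys Vᵢ dCᵢ/dt = Q(Cᵢ₋₁ − Cᵢ), so τᵢ = Vᵢ/Q.
τ₁ = 1180/42.9 = 27.506 min; τ₂ = 260/42.9 = 6.0606 min.
Solving the cascade with C₁(0)=C₂(0)=0 gives C₂(t) = C_in[1 − (τ₁ e^(−t/τ₁) − τ₂ e^(−t/τ₂))/(τ₁ − τ₂)].
At t = 24.4: e^(−t/τ₁) = 0.41185, e^(−t/τ₂) = 0.017846.
C₂ = 3.18·[1 − (27.506·0.41185 − 6.0606·0.017846)/(21.445)] = 3.18·0.47679 = 1.5162 mol/L.

1.52 mol/L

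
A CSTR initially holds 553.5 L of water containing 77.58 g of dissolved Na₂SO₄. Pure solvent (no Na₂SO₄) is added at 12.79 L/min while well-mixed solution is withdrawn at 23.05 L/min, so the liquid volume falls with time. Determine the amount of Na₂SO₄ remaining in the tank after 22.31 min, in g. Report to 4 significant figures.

Let m(t) be the amount of Na₂SO₄. Volume: V(t) = V₀ + (Q_in − Q_out) t = 553.5 − 10.2600 t; V(22.31) = 324.599 L.
Solute balance: dm/dt = 0 − Q_out C = −Q_out m/V(t).
dm/m = −Q_out dt/(V₀ − 10.2600 t); integrating gives ln(m/m₀) = −(Q_out/(Q_in−Q_out)) ln(V/V₀).
m = m₀ (V₀/V)^(Q_out/(Q_in−Q_out)) = 77.58 × (553.5/324.599)^(-2.24659) = 23.3915 g.

23.39 g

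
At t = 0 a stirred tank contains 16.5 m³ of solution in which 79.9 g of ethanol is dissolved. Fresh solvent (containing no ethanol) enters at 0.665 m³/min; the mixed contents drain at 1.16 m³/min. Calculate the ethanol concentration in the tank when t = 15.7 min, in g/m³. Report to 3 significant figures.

Let m(t) be the amount of ethanol. Volume: V(t) = V₀ + (Q_in − Q_out) t = 16.5 − 0.49500 t; V(15.7) = 8.7285 m³.
Solute balance: dm/dt = 0 − Q_out C = −Q_out m/V(t).
Separate: dm/m = −Q_out dt/V(t) ⇒ ln(m/m₀) = −(Q_out/(Q_in−Q_out)) ln(V/V₀).
m = m₀ (V₀/V)^(Q_out/(Q_in−Q_out)) = 79.9 × (16.5/8.7285)^(-2.3434) = 17.967 g.
C = m/V = 17.967/8.7285 = 2.0585 g/m³.

2.06 g/m³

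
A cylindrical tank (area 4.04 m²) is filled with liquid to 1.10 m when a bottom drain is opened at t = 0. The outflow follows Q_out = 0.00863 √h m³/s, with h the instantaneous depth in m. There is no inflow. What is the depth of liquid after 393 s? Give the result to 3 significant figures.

A dh/dt = −Q_out = −0.00863 √h.
This is separable: 2 d(√h)/dt = −0.00863/A, so √h = √h₀ − (0.00863/(2A)) t.
√h = √1.10 − 0.00863·393/(2·4.04) = 1.0488 − 0.41975 = 0.62906.
h = 0.62906² = 0.39571 m.

0.396 m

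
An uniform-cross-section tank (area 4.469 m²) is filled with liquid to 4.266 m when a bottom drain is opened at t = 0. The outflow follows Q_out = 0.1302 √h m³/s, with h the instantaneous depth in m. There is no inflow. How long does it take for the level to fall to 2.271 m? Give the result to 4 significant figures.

38.34 s

Mass balance (ρ constant): A dh/dt = −0.1302 √h.
This is separable: 2 d(√h)/dt = −0.1302/A, so √h = √h₀ − (0.1302/(2A)) t.
t = 2A(√h₀ − √h)/0.1302 = 2·4.469·(√4.266 − √2.271)/0.1302
  = 8.93800 × (2.06543 − 1.50698) / 0.1302 = 38.3363 s.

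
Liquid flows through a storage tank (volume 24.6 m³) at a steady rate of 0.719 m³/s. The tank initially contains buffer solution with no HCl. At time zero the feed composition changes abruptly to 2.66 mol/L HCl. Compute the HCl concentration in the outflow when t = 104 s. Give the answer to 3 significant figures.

Mass balance on the solute (V constant): V dC/dt = Q(C_in − C).
Rewrite as dC/dt + C/τ = C_in/τ, τ = V/Q = 34.214 s.
Solution: C(t) = C_in + (C₀ − C_in) e^(−t/τ).
C(104) = 2.66 + (0 − 2.66)·e^(−104/34.214) = 2.66 + (-2.6600)·0.047850 = 2.5327 mol/L.

2.53 mol/L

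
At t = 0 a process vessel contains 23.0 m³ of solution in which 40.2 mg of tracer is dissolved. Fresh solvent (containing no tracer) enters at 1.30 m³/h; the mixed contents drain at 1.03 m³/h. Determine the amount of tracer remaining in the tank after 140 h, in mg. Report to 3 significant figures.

Let m(t) be the amount of tracer. Volume: V(t) = V₀ + (Q_in − Q_out) t = 23.0 + 0.27000 t; V(140) = 60.800 m³.
No tracer enters, so dm/dt = −Q_out · (m/V).
Separate: dm/m = −Q_out dt/V(t) ⇒ ln(m/m₀) = −(Q_out/(Q_in−Q_out)) ln(V/V₀).
m = m₀ (V₀/V)^(Q_out/(Q_in−Q_out)) = 40.2 × (23.0/60.800)^(3.8148) = 0.98561 mg.

0.986 mg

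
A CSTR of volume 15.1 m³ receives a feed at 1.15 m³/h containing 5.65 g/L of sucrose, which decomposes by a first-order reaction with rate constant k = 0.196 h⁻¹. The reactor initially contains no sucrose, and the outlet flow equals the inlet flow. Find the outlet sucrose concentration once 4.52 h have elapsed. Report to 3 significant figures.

Species balance: V dC/dt = Q C_in − Q C − k V C.
This is linear with rate a = Q/V + k = 0.27216 h⁻¹.
C_ss = Q C_in/(Q + kV) = 1.5811 g/L; C(t) = C_ss + (C₀ − C_ss) e^(−a t).
C(4.52) = 1.5811 + (-1.5811)·e^(−0.27216·4.52) = 1.5811 + (-1.5811)·0.29225 = 1.1190 g/L.

1.12 g/L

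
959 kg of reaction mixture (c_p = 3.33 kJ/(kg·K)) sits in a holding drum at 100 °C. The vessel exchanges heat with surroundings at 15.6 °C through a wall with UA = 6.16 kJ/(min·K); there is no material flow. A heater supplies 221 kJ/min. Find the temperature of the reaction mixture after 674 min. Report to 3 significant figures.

64.7 °C

M c_p dT/dt = −UA(T − T_amb) + Q̇.
dT/dt = (T_ss − T)/τ with T_ss = T_amb + Q̇/UA = 15.6 + 221/6.16 = 51.477 °C, τ = M c_p/UA = 959·3.33/6.16 = 518.42 min.
Solution: T(t) = T_ss + (T₀ − T_ss) e^(−t/τ).
T(674) = 51.477 + (48.523)·0.27250 = 64.699 °C.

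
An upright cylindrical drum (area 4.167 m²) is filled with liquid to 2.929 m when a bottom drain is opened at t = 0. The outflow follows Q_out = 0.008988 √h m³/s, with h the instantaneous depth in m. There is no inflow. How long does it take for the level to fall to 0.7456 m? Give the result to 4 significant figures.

786.3 s

With no inflow, A dh/dt = −0.008988 √h.
This is separable: 2 d(√h)/dt = −0.008988/A, so √h = √h₀ − (0.008988/(2A)) t.
t = 2A(√h₀ − √h)/0.008988 = 2·4.167·(√2.929 − √0.7456)/0.008988
  = 8.33400 × (1.71143 − 0.863481) / 0.008988 = 786.251 s.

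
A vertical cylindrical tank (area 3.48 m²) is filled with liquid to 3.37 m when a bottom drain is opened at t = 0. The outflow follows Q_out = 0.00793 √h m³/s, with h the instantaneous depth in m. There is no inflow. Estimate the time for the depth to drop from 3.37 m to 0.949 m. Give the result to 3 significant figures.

756 s

Accumulation of liquid (constant cross-section A): A dh/dt = −0.00793 √h.
Separate and integrate: 2(√h − √h₀) = −(0.00793/A) t.
t = 2A(√h₀ − √h)/0.00793 = 2·3.48·(√3.37 − √0.949)/0.00793
  = 6.9600 × (1.8358 − 0.97417) / 0.00793 = 756.20 s.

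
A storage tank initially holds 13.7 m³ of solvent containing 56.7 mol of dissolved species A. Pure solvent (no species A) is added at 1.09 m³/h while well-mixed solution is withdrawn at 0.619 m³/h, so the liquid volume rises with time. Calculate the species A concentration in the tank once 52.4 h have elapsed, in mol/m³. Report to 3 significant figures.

0.382 mol/m³

Let m(t) be the amount of species A. Volume: V(t) = V₀ + (Q_in − Q_out) t = 13.7 + 0.47100 t; V(52.4) = 38.380 m³.
Species balance (pure solvent in): dm/dt = −Q_out · m/V(t).
dm/m = −Q_out dt/(V₀ + 0.47100 t); integrating gives ln(m/m₀) = −(Q_out/(Q_in−Q_out)) ln(V/V₀).
m = m₀ (V₀/V)^(Q_out/(Q_in−Q_out)) = 56.7 × (13.7/38.380)^(1.3142) = 14.642 mol.
C = m/V = 14.642/38.380 = 0.38151 mol/m³.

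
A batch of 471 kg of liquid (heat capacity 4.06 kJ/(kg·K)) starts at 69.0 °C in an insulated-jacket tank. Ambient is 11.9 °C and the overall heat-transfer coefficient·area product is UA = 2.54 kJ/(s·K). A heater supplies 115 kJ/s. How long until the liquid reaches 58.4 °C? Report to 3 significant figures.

1710 s

Energy balance: M c_p dT/dt = −UA(T − T_amb) + Q̇.
τ = M c_p/UA = 752.86 s; T_ss = T_amb + Q̇/UA = 11.9 + 115/2.54 = 57.176 °C.
T(t) = T_ss + (T₀ − T_ss)e^(−t/τ); set T = 58.4:
t = −τ ln[(T − T_ss)/(T₀ − T_ss)] = −752.86 · ln(0.10355) = 1707.3 s.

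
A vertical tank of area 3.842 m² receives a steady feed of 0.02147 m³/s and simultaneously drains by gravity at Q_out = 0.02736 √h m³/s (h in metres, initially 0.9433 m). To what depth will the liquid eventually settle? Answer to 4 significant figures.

0.6158 m

A dh/dt = Q_in − 0.02736 √h. Steady state requires inflow = outflow:
Q_in = 0.02736 √h_ss ⇒ √h_ss = 0.02147/0.02736 = 0.784722.
h_ss = 0.784722² = 0.615789 m. (Since h₀ = 0.9433 m > h_ss, the level will fall toward this value.)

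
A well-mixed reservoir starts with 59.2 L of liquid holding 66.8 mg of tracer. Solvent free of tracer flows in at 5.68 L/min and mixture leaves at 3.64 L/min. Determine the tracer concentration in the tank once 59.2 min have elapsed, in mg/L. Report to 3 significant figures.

0.0510 mg/L

Let m(t) be the amount of tracer. Volume: V(t) = V₀ + (Q_in − Q_out) t = 59.2 + 2.0400 t; V(59.2) = 179.97 L.
Species balance (pure solvent in): dm/dt = −Q_out · m/V(t).
dm/m = −Q_out dt/(V₀ + 2.0400 t); integrating gives ln(m/m₀) = −(Q_out/(Q_in−Q_out)) ln(V/V₀).
m = m₀ (V₀/V)^(Q_out/(Q_in−Q_out)) = 66.8 × (59.2/179.97)^(1.7843) = 9.1871 mg.
C = m/V = 9.1871/179.97 = 0.051049 mg/L.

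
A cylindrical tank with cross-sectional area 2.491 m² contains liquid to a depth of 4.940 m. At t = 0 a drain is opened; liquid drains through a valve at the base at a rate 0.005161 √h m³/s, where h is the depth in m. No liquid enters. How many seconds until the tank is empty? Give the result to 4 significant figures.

2146 s

A dh/dt = −Q_out = −0.005161 √h.
∫ h^(−1/2) dh = −(0.005161/A) ∫ dt, giving 2√h = 2√h₀ − (0.005161/A) t.
Tank is empty when √h = 0: t_empty = 2A√h₀/0.005161.
t_empty = 2·2.491·√4.940/0.005161 = 4.98200·2.22261/0.005161 = 2145.52 s.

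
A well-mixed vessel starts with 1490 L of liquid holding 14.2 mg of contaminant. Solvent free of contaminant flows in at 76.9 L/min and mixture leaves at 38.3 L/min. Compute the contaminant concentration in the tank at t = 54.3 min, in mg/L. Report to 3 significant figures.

0.00166 mg/L

Let m(t) be the amount of contaminant. Volume: V(t) = V₀ + (Q_in − Q_out) t = 1490 + 38.600 t; V(54.3) = 3586.0 L.
Species balance (pure solvent in): dm/dt = −Q_out · m/V(t).
dm/m = −Q_out dt/(V₀ + 38.600 t); integrating gives ln(m/m₀) = −(Q_out/(Q_in−Q_out)) ln(V/V₀).
m = m₀ (V₀/V)^(Q_out/(Q_in−Q_out)) = 14.2 × (1490/3586.0)^(0.99223) = 5.9406 mg.
C = m/V = 5.9406/3586.0 = 0.0016566 mg/L.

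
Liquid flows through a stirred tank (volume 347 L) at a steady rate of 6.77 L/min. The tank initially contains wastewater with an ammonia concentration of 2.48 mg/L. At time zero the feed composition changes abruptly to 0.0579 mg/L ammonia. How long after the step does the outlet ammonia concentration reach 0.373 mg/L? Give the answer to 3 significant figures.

Species balance: V dC/dt = Q(C_in − C) ⇒ τ = V/Q = 51.256 min.
C(t) = C_in + (C₀ − C_in) e^(−t/τ). Set C = 0.373 and solve for t:
e^(−t/τ) = (C − C_in)/(C₀ − C_in) = (0.373 − 0.0579)/(2.48 − 0.0579) = 0.13009
t = −τ ln(…) = 51.256 × 2.0395 = 104.54 min.

105 min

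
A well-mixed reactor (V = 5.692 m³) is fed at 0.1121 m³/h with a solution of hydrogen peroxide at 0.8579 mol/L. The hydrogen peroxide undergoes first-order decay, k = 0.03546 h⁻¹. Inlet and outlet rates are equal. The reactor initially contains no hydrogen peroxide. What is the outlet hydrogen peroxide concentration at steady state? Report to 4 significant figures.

0.3063 mol/L

V dC/dt = Q(C_in − C) − k V C.
At steady state: 0 = Q C_in − (Q + kV) C_ss, so C_ss = Q C_in/(Q + kV).
C_ss = 0.1121·0.8579/(0.1121 + 0.03546·5.692) = 0.0961706/0.313938 = 0.306336 mol/L.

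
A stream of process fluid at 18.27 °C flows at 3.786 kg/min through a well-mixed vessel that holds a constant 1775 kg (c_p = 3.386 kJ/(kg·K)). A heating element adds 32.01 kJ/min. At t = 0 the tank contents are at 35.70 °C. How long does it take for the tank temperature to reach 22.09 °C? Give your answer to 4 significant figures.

M c_p dT/dt = ṁ c_p (T_in − T) + Q̇.
τ = M/ṁ = 468.833 min; T_ss = T_in + Q̇/(ṁ c_p) = 20.7670 °C.
T(t) = T_ss + (T₀ − T_ss) e^(−t/τ). Set T = 22.09:
e^(−t/τ) = (22.09 − 20.7670)/(35.70 − 20.7670) = 0.0885959
t = −468.833 · ln(0.0885959) = 1136.30 min.

1136 min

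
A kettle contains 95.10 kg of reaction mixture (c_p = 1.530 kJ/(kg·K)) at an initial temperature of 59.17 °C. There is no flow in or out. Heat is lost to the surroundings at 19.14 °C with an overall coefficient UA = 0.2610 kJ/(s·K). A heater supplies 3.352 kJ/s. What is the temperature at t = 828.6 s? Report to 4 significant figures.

Lumped-capacitance energy balance: M c_p dT/dt = UA(T_amb − T) + Q̇.
dT/dt = (T_ss − T)/τ with T_ss = T_amb + Q̇/UA = 19.14 + 3.352/0.2610 = 31.9829 °C, τ = M c_p/UA = 95.10·1.530/0.2610 = 557.483 s.
T approaches T_ss exponentially: T(t) = T_ss + (T₀ − T_ss) e^(−t/τ).
T(828.6) = 31.9829 + (27.1871)·0.226203 = 38.1327 °C.

38.13 °C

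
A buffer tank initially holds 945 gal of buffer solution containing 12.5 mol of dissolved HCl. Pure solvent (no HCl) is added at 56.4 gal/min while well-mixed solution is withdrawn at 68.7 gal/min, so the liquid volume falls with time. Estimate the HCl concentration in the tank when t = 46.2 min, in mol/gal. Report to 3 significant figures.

0.000195 mol/gal

Total volume: dV/dt = Q_in − Q_out = -12.300 gal/min, so V(t) = 945 − 12.300 t and V(46.2) = 376.74 gal.
No HCl enters, so dm/dt = −Q_out · (m/V).
Separate: dm/m = −Q_out dt/V(t) ⇒ ln(m/m₀) = −(Q_out/(Q_in−Q_out)) ln(V/V₀).
m = m₀ (V₀/V)^(Q_out/(Q_in−Q_out)) = 12.5 × (945/376.74)^(-5.5854) = 0.073480 mol.
C = m/V = 0.073480/376.74 = 0.00019504 mol/gal.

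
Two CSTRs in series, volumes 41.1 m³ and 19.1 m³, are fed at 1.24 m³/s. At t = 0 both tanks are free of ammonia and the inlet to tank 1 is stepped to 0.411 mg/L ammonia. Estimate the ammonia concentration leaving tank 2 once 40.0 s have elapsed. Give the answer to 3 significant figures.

Species balance on tank i: dCᵢ/dt = (Cᵢ₋₁ − Cᵢ)/τᵢ with τᵢ = Vᵢ/Q.
τ₁ = 41.1/1.24 = 33.145 s; τ₂ = 19.1/1.24 = 15.403 s.
Tank 1: C₁ = C_in(1 − e^(−t/τ₁)). Tank 2 (τ₁ ≠ τ₂): C₂ = C_in[1 − (τ₁ e^(−t/τ₁) − τ₂ e^(−t/τ₂))/(τ₁ − τ₂)].
At t = 40.0: e^(−t/τ₁) = 0.29915, e^(−t/τ₂) = 0.074507.
C₂ = 0.411·[1 − (33.145·0.29915 − 15.403·0.074507)/(17.742)] = 0.411·0.50582 = 0.20789 mg/L.

0.208 mg/L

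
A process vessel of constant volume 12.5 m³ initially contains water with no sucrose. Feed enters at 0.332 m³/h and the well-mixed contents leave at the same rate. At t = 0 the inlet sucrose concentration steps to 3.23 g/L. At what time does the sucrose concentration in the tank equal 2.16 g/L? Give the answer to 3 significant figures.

41.6 h

Species balance on the tank: V dC/dt = Q(C_in − C), so τ = V/Q = 37.651 h.
C(t) = C_in + (C₀ − C_in) e^(−t/τ). Set C = 2.16 and solve for t:
e^(−t/τ) = (C − C_in)/(C₀ − C_in) = (2.16 − 3.23)/(0 − 3.23) = 0.33127
t = −τ ln(…) = 37.651 × 1.1048 = 41.597 h.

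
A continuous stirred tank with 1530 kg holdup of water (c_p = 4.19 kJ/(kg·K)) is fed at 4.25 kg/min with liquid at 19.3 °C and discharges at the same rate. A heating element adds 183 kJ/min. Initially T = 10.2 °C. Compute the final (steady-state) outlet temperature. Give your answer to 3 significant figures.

29.6 °C

Energy balance: M c_p dT/dt = ṁ c_p (T_in − T) + 183.
At steady state dT/dt = 0 ⇒ T_ss = T_in + Q̇/(ṁ c_p) = 19.3 + 183/(4.25·4.19) = 29.577 °C.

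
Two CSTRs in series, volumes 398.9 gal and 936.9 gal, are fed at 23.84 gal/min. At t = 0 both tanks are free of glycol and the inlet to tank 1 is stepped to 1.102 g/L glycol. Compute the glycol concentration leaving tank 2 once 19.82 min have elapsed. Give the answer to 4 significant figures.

0.1930 g/L

Species balance on tank i: dCᵢ/dt = (Cᵢ₋₁ − Cᵢ)/τᵢ with τᵢ = Vᵢ/Q.
τ₁ = 398.9/23.84 = 16.7324 min; τ₂ = 936.9/23.84 = 39.2995 min.
Solving the cascade with C₁(0)=C₂(0)=0 gives C₂(t) = C_in[1 − (τ₁ e^(−t/τ₁) − τ₂ e^(−t/τ₂))/(τ₁ − τ₂)].
At t = 19.82: e^(−t/τ₁) = 0.305890, e^(−t/τ₂) = 0.603909.
C₂ = 1.102·[1 − (16.7324·0.305890 − 39.2995·0.603909)/(-22.5671)] = 1.102·0.175125 = 0.192988 g/L.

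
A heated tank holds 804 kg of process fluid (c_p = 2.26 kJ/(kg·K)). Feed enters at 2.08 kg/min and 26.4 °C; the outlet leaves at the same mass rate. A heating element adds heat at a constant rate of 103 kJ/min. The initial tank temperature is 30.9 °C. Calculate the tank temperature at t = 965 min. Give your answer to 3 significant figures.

46.9 °C

M c_p dT/dt = ṁ c_p (T_in − T) + Q̇.
Rearrange: dT/dt = (T_ss − T)/τ with τ = M/ṁ = 386.54 min and T_ss = T_in + Q̇/(ṁ c_p) = 48.311 °C.
T approaches T_ss exponentially: T(t) = T_ss + (T₀ − T_ss) e^(−t/τ).
T(965) = 48.311 + (-17.411)·e^(−965/386.54) = 48.311 + (-17.411)·0.082371 = 46.877 °C.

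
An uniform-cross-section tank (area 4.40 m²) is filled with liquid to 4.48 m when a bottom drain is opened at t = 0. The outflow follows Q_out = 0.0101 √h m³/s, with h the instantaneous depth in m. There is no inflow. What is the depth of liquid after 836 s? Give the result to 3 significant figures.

With no inflow, A dh/dt = −0.0101 √h.
Separate and integrate: 2(√h − √h₀) = −(0.0101/A) t.
√h = √4.48 − 0.0101·836/(2·4.40) = 2.1166 − 0.95950 = 1.1571.
h = 1.1571² = 1.3389 m.

1.34 m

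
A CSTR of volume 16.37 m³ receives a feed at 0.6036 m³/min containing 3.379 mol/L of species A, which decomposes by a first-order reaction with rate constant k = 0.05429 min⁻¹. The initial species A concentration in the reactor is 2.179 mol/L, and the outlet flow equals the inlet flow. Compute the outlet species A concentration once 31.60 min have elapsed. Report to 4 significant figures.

1.412 mol/L

Accumulation = in − out − consumed: V dC/dt = Q C_in − Q C − k V C.
dC/dt = (Q/V) C_in − (Q/V + k) C; effective rate a = Q/V + k = 0.0368723 + 0.05429 = 0.0911623 min⁻¹.
C_ss = Q C_in/(Q + kV) = 1.36670 mol/L; C(t) = C_ss + (C₀ − C_ss) e^(−a t).
C(31.60) = 1.36670 + (0.812300)·e^(−0.0911623·31.60) = 1.36670 + (0.812300)·0.0560938 = 1.41227 mol/L.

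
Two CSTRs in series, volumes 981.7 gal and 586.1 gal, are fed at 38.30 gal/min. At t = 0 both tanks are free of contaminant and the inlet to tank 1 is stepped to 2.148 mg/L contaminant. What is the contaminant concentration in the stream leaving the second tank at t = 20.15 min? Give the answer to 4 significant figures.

0.5724 mg/L

Species balance on tank i: dCᵢ/dt = (Cᵢ₋₁ − Cᵢ)/τᵢ with τᵢ = Vᵢ/Q.
τ₁ = 981.7/38.30 = 25.6319 min; τ₂ = 586.1/38.30 = 15.3029 min.
Solving the cascade with C₁(0)=C₂(0)=0 gives C₂(t) = C_in[1 − (τ₁ e^(−t/τ₁) − τ₂ e^(−t/τ₂))/(τ₁ − τ₂)].
At t = 20.15: e^(−t/τ₁) = 0.455604, e^(−t/τ₂) = 0.268006.
C₂ = 2.148·[1 − (25.6319·0.455604 − 15.3029·0.268006)/(10.3290)] = 2.148·0.266461 = 0.572357 mg/L.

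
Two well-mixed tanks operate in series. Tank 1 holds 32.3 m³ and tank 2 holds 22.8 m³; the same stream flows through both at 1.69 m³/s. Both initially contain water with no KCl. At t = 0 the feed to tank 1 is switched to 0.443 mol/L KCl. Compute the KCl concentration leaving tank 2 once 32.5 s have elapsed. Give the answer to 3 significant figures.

Species balance on tank i: dCᵢ/dt = (Cᵢ₋₁ − Cᵢ)/τᵢ with τᵢ = Vᵢ/Q.
τ₁ = 32.3/1.69 = 19.112 s; τ₂ = 22.8/1.69 = 13.491 s.
Tank 1: C₁ = C_in(1 − e^(−t/τ₁)). Tank 2 (τ₁ ≠ τ₂): C₂ = C_in[1 − (τ₁ e^(−t/τ₁) − τ₂ e^(−t/τ₂))/(τ₁ − τ₂)].
At t = 32.5: e^(−t/τ₁) = 0.18260, e^(−t/τ₂) = 0.089906.
C₂ = 0.443·[1 − (19.112·0.18260 − 13.491·0.089906)/(5.6213)] = 0.443·0.59494 = 0.26356 mol/L.

0.264 mol/L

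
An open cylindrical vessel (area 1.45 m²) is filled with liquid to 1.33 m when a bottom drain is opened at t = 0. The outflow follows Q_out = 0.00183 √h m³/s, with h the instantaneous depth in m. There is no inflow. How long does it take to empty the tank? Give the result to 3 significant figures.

A dh/dt = −Q_out = −0.00183 √h.
This is separable: 2 d(√h)/dt = −0.00183/A, so √h = √h₀ − (0.00183/(2A)) t.
Tank is empty when √h = 0: t_empty = 2A√h₀/0.00183.
t_empty = 2·1.45·√1.33/0.00183 = 2.9000·1.1533/0.00183 = 1827.6 s.

1830 s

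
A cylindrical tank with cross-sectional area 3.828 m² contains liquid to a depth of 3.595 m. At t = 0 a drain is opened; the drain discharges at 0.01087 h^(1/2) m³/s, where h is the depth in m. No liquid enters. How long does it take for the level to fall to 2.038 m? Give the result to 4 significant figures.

329.9 s

With no inflow, A dh/dt = −0.01087 √h.
Separate and integrate: 2(√h − √h₀) = −(0.01087/A) t.
t = 2A(√h₀ − √h)/0.01087 = 2·3.828·(√3.595 − √2.038)/0.01087
  = 7.65600 × (1.89605 − 1.42759) / 0.01087 = 329.950 s.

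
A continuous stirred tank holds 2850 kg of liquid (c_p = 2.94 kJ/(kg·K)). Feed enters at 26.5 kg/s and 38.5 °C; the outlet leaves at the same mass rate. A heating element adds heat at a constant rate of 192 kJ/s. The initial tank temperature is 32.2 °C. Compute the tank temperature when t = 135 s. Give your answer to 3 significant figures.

M c_p dT/dt = ṁ c_p (T_in − T) + Q̇.
Rearrange: dT/dt = (T_ss − T)/τ with τ = M/ṁ = 107.55 s and T_ss = T_in + Q̇/(ṁ c_p) = 40.964 °C.
Solution: T(t) = T_ss + (T₀ − T_ss) e^(−t/τ).
T(135) = 40.964 + (-8.7644)·e^(−135/107.55) = 40.964 + (-8.7644)·0.28500 = 38.467 °C.

38.5 °C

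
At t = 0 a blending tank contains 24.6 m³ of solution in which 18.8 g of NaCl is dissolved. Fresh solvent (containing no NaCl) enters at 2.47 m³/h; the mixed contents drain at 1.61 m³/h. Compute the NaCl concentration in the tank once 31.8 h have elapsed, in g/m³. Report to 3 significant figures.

0.0893 g/m³

Let m(t) be the amount of NaCl. Volume: V(t) = V₀ + (Q_in − Q_out) t = 24.6 + 0.86000 t; V(31.8) = 51.948 m³.
Solute balance: dm/dt = 0 − Q_out C = −Q_out m/V(t).
dm/m = −Q_out dt/(V₀ + 0.86000 t); integrating gives ln(m/m₀) = −(Q_out/(Q_in−Q_out)) ln(V/V₀).
m = m₀ (V₀/V)^(Q_out/(Q_in−Q_out)) = 18.8 × (24.6/51.948)^(1.8721) = 4.6389 g.
C = m/V = 4.6389/51.948 = 0.089299 g/m³.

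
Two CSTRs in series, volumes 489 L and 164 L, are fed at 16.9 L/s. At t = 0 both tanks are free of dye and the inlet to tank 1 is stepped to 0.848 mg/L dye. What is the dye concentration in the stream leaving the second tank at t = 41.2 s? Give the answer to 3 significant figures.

0.547 mg/L

Each tank obeys Vᵢ dCᵢ/dt = Q(Cᵢ₋₁ − Cᵢ), so τᵢ = Vᵢ/Q.
τ₁ = 489/16.9 = 28.935 s; τ₂ = 164/16.9 = 9.7041 s.
Tank 1: C₁ = C_in(1 − e^(−t/τ₁)). Tank 2 (τ₁ ≠ τ₂): C₂ = C_in[1 − (τ₁ e^(−t/τ₁) − τ₂ e^(−t/τ₂))/(τ₁ − τ₂)].
At t = 41.2: e^(−t/τ₁) = 0.24078, e^(−t/τ₂) = 0.014327.
C₂ = 0.848·[1 − (28.935·0.24078 − 9.7041·0.014327)/(19.231)] = 0.848·0.64495 = 0.54692 mg/L.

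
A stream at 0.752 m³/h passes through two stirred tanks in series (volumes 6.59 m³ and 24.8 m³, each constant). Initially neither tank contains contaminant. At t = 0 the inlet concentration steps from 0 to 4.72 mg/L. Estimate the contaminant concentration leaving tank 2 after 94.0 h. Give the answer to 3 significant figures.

Time constants: τᵢ = Vᵢ/Q for each well-mixed tank.
τ₁ = 6.59/0.752 = 8.7633 h; τ₂ = 24.8/0.752 = 32.979 h.
Tank 1: C₁ = C_in(1 − e^(−t/τ₁)). Tank 2 (τ₁ ≠ τ₂): C₂ = C_in[1 − (τ₁ e^(−t/τ₁) − τ₂ e^(−t/τ₂))/(τ₁ − τ₂)].
At t = 94.0: e^(−t/τ₁) = 2.1954e-05, e^(−t/τ₂) = 0.057826.
C₂ = 4.72·[1 − (8.7633·2.1954e-05 − 32.979·0.057826)/(-24.215)] = 4.72·0.92126 = 4.3483 mg/L.

4.35 mg/L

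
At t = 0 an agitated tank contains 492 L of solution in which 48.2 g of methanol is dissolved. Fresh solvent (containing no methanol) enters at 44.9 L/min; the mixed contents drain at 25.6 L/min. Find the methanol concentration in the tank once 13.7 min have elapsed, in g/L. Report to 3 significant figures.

0.0360 g/L

Let m(t) be the amount of methanol. Volume: V(t) = V₀ + (Q_in − Q_out) t = 492 + 19.300 t; V(13.7) = 756.41 L.
Species balance (pure solvent in): dm/dt = −Q_out · m/V(t).
dm/m = −Q_out dt/(V₀ + 19.300 t); integrating gives ln(m/m₀) = −(Q_out/(Q_in−Q_out)) ln(V/V₀).
m = m₀ (V₀/V)^(Q_out/(Q_in−Q_out)) = 48.2 × (492/756.41)^(1.3264) = 27.245 g.
C = m/V = 27.245/756.41 = 0.036018 g/L.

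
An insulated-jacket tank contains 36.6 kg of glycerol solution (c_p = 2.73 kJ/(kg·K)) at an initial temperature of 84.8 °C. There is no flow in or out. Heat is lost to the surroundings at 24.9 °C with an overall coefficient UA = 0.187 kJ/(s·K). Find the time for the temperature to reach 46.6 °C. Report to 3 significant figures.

543 s

M c_p dT/dt = −UA(T − T_amb).
τ = M c_p/UA = 534.32 s; T_ss = T_amb = 24.900 °C.
T(t) = T_ss + (T₀ − T_ss)e^(−t/τ); set T = 46.6:
t = −τ ln[(T − T_ss)/(T₀ − T_ss)] = −534.32 · ln(0.36227) = 542.53 s.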